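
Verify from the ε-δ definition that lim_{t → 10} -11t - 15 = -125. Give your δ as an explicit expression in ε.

δ = ε/11

Suppose ε > 0. We need δ > 0 so that 0 < |t − 10| < δ implies |(-11t - 15) + 125| < ε.
|(-11t - 15) + 125| = |-11t + 110| = 11|t − 10|.
Thus it suffices that |t − 10| < ε/11.
Choosing δ = ε/11 gives |(-11t - 15) + 125| = 11|t − 10| < ε whenever |t − 10| < δ.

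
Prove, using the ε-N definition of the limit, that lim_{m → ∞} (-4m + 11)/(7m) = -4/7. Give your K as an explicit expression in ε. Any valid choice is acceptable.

Fix ε > 0. For m ≥ 1, |(-4m + 11)/(7m) + 4/7| = |77|/(7(7m)) = 77/(7(7m)).
Since 7m ≥ 7m for m ≥ 1, this is ≤ 77/(7·7m) = (11/7)/m.
So |(-4m + 11)/(7m) + 4/7| < ε whenever m > (11/7)/ε.
Take K = (11/7)/ε. If m > K then |(-4m + 11)/(7m) + 4/7| ≤ (11/7)/m < ε.

K = (11/7)/ε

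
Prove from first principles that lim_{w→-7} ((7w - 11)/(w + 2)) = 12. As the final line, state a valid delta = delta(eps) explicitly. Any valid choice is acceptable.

Let eps > 0. We want delta > 0 with 0 < |w + 7| < delta ⇒ |(7w - 11)/(w + 2) − 12| < eps.
Combining over a common denominator, (7w - 11)/(w + 2) − 12 = [(7w - 11)·(-5) − (-60)·(w + 2)] / [(-5)·(w + 2)] = 25(w + 7) / ((-5)(w + 2)).
So |(7w - 11)/(w + 2) − 12| = 25|w + 7| / (5·|w + 2|).
Restrict delta ≤ 5/2. Then |w + 7| < 5/2 gives |w + 2| = |(w + 7) + (-5)| ≥ 5 − 5/2 = 5/2.
Hence |(7w - 11)/(w + 2) − 12| < 25|w + 7|/(5·(5/2)) = 2|w + 7|, which is < eps once |w + 7| < (1/2)eps.
Take delta = min(5/2, (1/2)eps). Then 0 < |w + 7| < delta forces both bounds, so |(7w - 11)/(w + 2) − 12| < eps.

delta = min(5/2, (1/2)eps)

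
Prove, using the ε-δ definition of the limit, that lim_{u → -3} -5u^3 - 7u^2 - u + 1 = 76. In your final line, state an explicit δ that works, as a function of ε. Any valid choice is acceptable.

Fix ε > 0. We want δ > 0 such that 0 < |u + 3| < δ implies |(-5u^3 - 7u^2 - u + 1) − 76| < ε.
(-5u^3 - 7u^2 - u + 1) − 76 = -5u^3 - 7u^2 - u - 75 = (u + 3)(-5u^2 + 8u - 25).
So |(-5u^3 - 7u^2 - u + 1) − 76| = |u + 3|·|-5u^2 + 8u - 25|.
Assume first that |u + 3| < 2, so |u| < 5. Then |-5u^2 + 8u - 25| ≤ 5·5^2 + 8·5 + 25 = 190.
Hence |(-5u^3 - 7u^2 - u + 1) − 76| ≤ 190|u + 3| < ε provided |u + 3| < ε/190.
Choosing δ = min(2, ε/190) ensures both conditions, hence |(-5u^3 - 7u^2 - u + 1) − 76| < ε.

δ = min(2, ε/190)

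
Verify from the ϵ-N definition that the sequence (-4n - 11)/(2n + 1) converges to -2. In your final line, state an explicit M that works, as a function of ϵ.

Suppose ϵ > 0. For n ≥ 1, |(-4n - 11)/(2n + 1) + 2| = |-18|/(2(2n + 1)) = 18/(2(2n + 1)).
Since 2n + 1 ≥ 2n for n ≥ 1, this is ≤ 18/(2·2n) = (9/2)/n.
So |(-4n - 11)/(2n + 1) + 2| < ϵ whenever n > (9/2)/ϵ.
Take M = (9/2)/ϵ. If n > M then |(-4n - 11)/(2n + 1) + 2| ≤ (9/2)/n < ϵ.

M = (9/2)/ϵ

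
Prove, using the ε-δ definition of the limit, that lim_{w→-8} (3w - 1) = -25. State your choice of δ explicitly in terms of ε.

Fix ε > 0. We need δ > 0 so that 0 < |w + 8| < δ implies |(3w - 1) + 25| < ε.
|(3w - 1) + 25| = |3w + 24| = 3|w + 8|.
Thus it suffices that |w + 8| < ε/3.
Choosing δ = ε/3 gives |(3w - 1) + 25| = 3|w + 8| < ε whenever |w + 8| < δ.

δ = ε/3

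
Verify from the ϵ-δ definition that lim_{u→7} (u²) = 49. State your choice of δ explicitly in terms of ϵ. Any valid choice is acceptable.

Let ϵ > 0. We seek δ > 0 with 0 < |u − 7| < δ ⇒ |u² − 49| < ϵ.
Factor: u² − 49 = (u − 7)(u + 7), so |u² − 49| = |u − 7|·|u + 7|.
Restrict δ ≤ 1. Then |u − 7| < 1 gives |u| < 8, so by the triangle inequality |u + 7| ≤ 8 + 7 = 15.
Hence |u² − 49| ≤ 15|u − 7|, which is < ϵ once |u − 7| < ϵ/15.
Take δ = min(1, ϵ/15). If 0 < |u − 7| < δ then both bounds hold and |u² − 49| ≤ 15|u − 7| < 15·(ϵ/15) = ϵ.

δ = min(1, ϵ/15)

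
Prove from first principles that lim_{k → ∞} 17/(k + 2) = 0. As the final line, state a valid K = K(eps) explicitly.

Let eps > 0 be given. For k ≥ 1, |17/(k + 2) − 0| = 17/(k + 2) ≤ 17/k.
We need 17/k < eps, i.e. k > 17/eps.
Take K = 17/eps. If k > K then |17/(k + 2)| ≤ 17/k < eps.

K = 17/eps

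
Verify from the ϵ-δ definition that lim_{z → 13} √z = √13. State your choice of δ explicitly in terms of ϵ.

Let ϵ > 0. We want δ > 0 such that 0 < |z − 13| < δ implies |√z − √13| < ϵ.
Rationalise: √z − √13 = (z − 13)/(√z + √13), so |√z − √13| = |z − 13|/(√z + √13).
Restrict δ ≤ 13 so that |z − 13| < 13 forces z > 0, and then √z + √13 > √13.
Hence |√z − √13| < |z − 13|/√13, which is < ϵ once |z − 13| < √13·ϵ.
Take δ = min(13, √13·ϵ). If 0 < |z − 13| < δ then z > 0 and |√z − √13| < |z − 13|/√13 < ϵ.

δ = min(13, √13·ϵ)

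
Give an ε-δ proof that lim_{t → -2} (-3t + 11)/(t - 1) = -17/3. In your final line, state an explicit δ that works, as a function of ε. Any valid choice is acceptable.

δ = min(3/2, (9/16)ε)

Fix ε > 0. We want δ > 0 with 0 < |t + 2| < δ ⇒ |(-3t + 11)/(t - 1) + 17/3| < ε.
Combining over a common denominator, (-3t + 11)/(t - 1) + 17/3 = [(-3t + 11)·(-3) − 17·(t - 1)] / [(-3)·(t - 1)] = -8(t + 2) / ((-3)(t - 1)).
So |(-3t + 11)/(t - 1) + 17/3| = 8|t + 2| / (3·|t − 1|).
Require δ ≤ 3/2, so |t − 1| ≥ |-3| − |t + 2| > 3 − 3/2 = 3/2.
Hence |(-3t + 11)/(t - 1) + 17/3| < 8|t + 2|/(3·(3/2)) = (16/9)|t + 2|, which is < ε once |t + 2| < (9/16)ε.
Take δ = min(3/2, (9/16)ε). Then 0 < |t + 2| < δ forces both bounds, so |(-3t + 11)/(t - 1) + 17/3| < ε.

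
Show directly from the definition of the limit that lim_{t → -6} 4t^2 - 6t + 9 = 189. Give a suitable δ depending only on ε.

Fix ε > 0. We want δ > 0 such that 0 < |t + 6| < δ implies |(4t^2 - 6t + 9) − 189| < ε.
(4t^2 - 6t + 9) − 189 = 4t^2 - 6t - 180 = (t + 6)(4t - 30).
So |(4t^2 - 6t + 9) − 189| = |t + 6|·|4t - 30|.
Require δ ≤ 1. Then |t + 6| < 1 gives |t| < 7, and by the triangle inequality |4t - 30| ≤ 4·7 + 30 = 58.
Hence |(4t^2 - 6t + 9) − 189| ≤ 58|t + 6| < ε provided |t + 6| < ε/58.
Take δ = min(1, ε/58). Then 0 < |t + 6| < δ gives both |t + 6| < 1 and |t + 6| < ε/58, so |(4t^2 - 6t + 9) − 189| < ε.

δ = min(1, ε/58)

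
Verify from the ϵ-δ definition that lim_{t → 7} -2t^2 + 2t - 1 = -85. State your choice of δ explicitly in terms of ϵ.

δ = min(2, ϵ/30)

Suppose ϵ > 0. We want δ > 0 such that 0 < |t − 7| < δ implies |(-2t^2 + 2t - 1) + 85| < ϵ.
(-2t^2 + 2t - 1) + 85 = -2t^2 + 2t + 84 = (t − 7)(-2t - 12).
So |(-2t^2 + 2t - 1) + 85| = |t − 7|·|-2t - 12|.
Require δ ≤ 2. Then |t − 7| < 2 gives |t| < 9, and by the triangle inequality |-2t - 12| ≤ 2·9 + 12 = 30.
Hence |(-2t^2 + 2t - 1) + 85| ≤ 30|t − 7| < ϵ provided |t − 7| < ϵ/30.
Take δ = min(2, ϵ/30). Then 0 < |t − 7| < δ gives both |t − 7| < 2 and |t − 7| < ϵ/30, so |(-2t^2 + 2t - 1) + 85| < ϵ.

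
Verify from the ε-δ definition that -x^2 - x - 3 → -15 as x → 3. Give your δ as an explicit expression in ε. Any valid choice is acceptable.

δ = min(1, ε/8)

Let ε > 0 be given. We want δ > 0 such that 0 < |x − 3| < δ implies |(-x^2 - x - 3) + 15| < ε.
(-x^2 - x - 3) + 15 = -x^2 - x + 12 = (x − 3)(-x - 4).
So |(-x^2 - x - 3) + 15| = |x − 3|·|-x - 4|.
Assume first that |x − 3| < 1, so |x| < 4. Then |-x - 4| ≤ 4 + 4 = 8.
Hence |(-x^2 - x - 3) + 15| ≤ 8|x − 3| < ε provided |x − 3| < ε/8.
Choosing δ = min(1, ε/8) ensures both conditions, hence |(-x^2 - x - 3) + 15| < ε.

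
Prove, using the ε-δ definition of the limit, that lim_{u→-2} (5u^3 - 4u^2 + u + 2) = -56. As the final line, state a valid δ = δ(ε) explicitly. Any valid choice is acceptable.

δ = min(1, ε/116)

Let ε > 0 be given. We want δ > 0 such that 0 < |u + 2| < δ implies |(5u^3 - 4u^2 + u + 2) + 56| < ε.
(5u^3 - 4u^2 + u + 2) + 56 = 5u^3 - 4u^2 + u + 58 = (u + 2)(5u^2 - 14u + 29).
So |(5u^3 - 4u^2 + u + 2) + 56| = |u + 2|·|5u^2 - 14u + 29|.
Assume first that |u + 2| < 1, so |u| < 3. Then |5u^2 - 14u + 29| ≤ 5·3^2 + 14·3 + 29 = 116.
Hence |(5u^3 - 4u^2 + u + 2) + 56| ≤ 116|u + 2| < ε provided |u + 2| < ε/116.
Choosing δ = min(1, ε/116) ensures both conditions, hence |(5u^3 - 4u^2 + u + 2) + 56| < ε.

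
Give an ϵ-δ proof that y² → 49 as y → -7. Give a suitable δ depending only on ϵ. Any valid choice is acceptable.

Fix ϵ > 0. We seek δ > 0 with 0 < |y + 7| < δ ⇒ |y² − 49| < ϵ.
Factor: y² − 49 = (y + 7)(y - 7), so |y² − 49| = |y + 7|·|y - 7|.
Restrict δ ≤ 1. Then |y + 7| < 1 gives |y| < 8, so by the triangle inequality |y - 7| ≤ 8 + 7 = 15.
Hence |y² − 49| ≤ 15|y + 7|, which is < ϵ once |y + 7| < ϵ/15.
Take δ = min(1, ϵ/15). If 0 < |y + 7| < δ then both bounds hold and |y² − 49| ≤ 15|y + 7| < 15·(ϵ/15) = ϵ.

δ = min(1, ϵ/15)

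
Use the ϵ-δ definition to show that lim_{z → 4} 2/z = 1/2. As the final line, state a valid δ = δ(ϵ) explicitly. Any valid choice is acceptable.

Suppose ϵ > 0. We seek δ > 0 such that 0 < |z − 4| < δ implies |2/z − (1/2)| < ϵ.
|2/z − (1/2)| = 2·|4 − z|/(4·|z|) = 2|z − 4|/(4|z|).
Require δ ≤ 2 so that |z| > 4 − 2 = 2, hence 4|z| > 8.
Then |2/z − (1/2)| < 2|z − 4|/8, which is < ϵ when |z − 4| < 4ϵ.
Take δ = min(2, 4ϵ). Then 0 < |z − 4| < δ gives both |z − 4| < 2 and |z − 4| < 4ϵ, so |2/z − (1/2)| < ϵ.

δ = min(2, 4ϵ)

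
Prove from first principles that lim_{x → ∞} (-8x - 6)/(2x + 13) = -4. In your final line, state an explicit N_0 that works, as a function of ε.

N_0 = 23/ε

Let ε > 0 be given. We seek N_0 > 0 such that x > N_0 implies |(-8x - 6)/(2x + 13) + 4| < ε.
(-8x - 6)/(2x + 13) + 4 = (2(-8x - 6) − (-8)(2x + 13)) / (2(2x + 13)) = 92/(2(2x + 13)).
For x > 0 we have 2x + 13 > 2x, so |(-8x - 6)/(2x + 13) + 4| = 92/(2(2x + 13)) < 92/(2·2x) = 23/x.
Thus |(-8x - 6)/(2x + 13) + 4| < ε whenever x > 23/ε.
Take N_0 = 23/ε. If x > N_0 then |(-8x - 6)/(2x + 13) + 4| < 23/x < ε.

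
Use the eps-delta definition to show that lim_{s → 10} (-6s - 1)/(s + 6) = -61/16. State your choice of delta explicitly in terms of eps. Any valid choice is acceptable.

delta = min(8, (128/35)eps)

Let eps > 0. We want delta > 0 with 0 < |s − 10| < delta ⇒ |(-6s - 1)/(s + 6) + 61/16| < eps.
Combining over a common denominator, (-6s - 1)/(s + 6) + 61/16 = [(-6s - 1)·16 − (-61)·(s + 6)] / [16·(s + 6)] = -35(s − 10) / (16(s + 6)).
So |(-6s - 1)/(s + 6) + 61/16| = 35|s − 10| / (16·|s + 6|).
Require delta ≤ 8, so |s + 6| ≥ |16| − |s − 10| > 16 − 8 = 8.
Hence |(-6s - 1)/(s + 6) + 61/16| < 35|s − 10|/(16·8) = (35/128)|s − 10|, which is < eps once |s − 10| < (128/35)eps.
Take delta = min(8, (128/35)eps). Then 0 < |s − 10| < delta forces both bounds, so |(-6s - 1)/(s + 6) + 61/16| < eps.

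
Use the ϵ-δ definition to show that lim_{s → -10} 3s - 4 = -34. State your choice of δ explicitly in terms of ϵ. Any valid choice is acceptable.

δ = ϵ/3

Let ϵ > 0 be given. We need δ > 0 so that 0 < |s + 10| < δ implies |(3s - 4) + 34| < ϵ.
Since (3s - 4) + 34 = 3(s + 10), we have |(3s - 4) + 34| = 3|s + 10|.
Thus it suffices that |s + 10| < ϵ/3.
Choosing δ = ϵ/3 gives |(3s - 4) + 34| = 3|s + 10| < ϵ whenever |s + 10| < δ.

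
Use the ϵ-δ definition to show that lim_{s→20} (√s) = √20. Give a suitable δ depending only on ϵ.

Let ϵ > 0. We want δ > 0 such that 0 < |s − 20| < δ implies |√s − √20| < ϵ.
Rationalise: √s − √20 = (s − 20)/(√s + √20), so |√s − √20| = |s − 20|/(√s + √20).
Restrict δ ≤ 20 so that |s − 20| < 20 forces s > 0, and then √s + √20 > √20.
Hence |√s − √20| < |s − 20|/√20, which is < ϵ once |s − 20| < √20·ϵ.
Take δ = min(20, √20·ϵ). If 0 < |s − 20| < δ then s > 0 and |√s − √20| < |s − 20|/√20 < ϵ.

δ = min(20, √20·ϵ)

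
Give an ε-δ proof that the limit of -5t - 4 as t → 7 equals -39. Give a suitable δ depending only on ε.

Let ε > 0 be given. We need δ > 0 so that 0 < |t − 7| < δ implies |(-5t - 4) + 39| < ε.
Since (-5t - 4) + 39 = -5(t − 7), we have |(-5t - 4) + 39| = 5|t − 7|.
So 5|t − 7| < ε exactly when |t − 7| < ε/5.
Take δ = ε/5. If 0 < |t − 7| < δ then |(-5t - 4) + 39| = 5|t − 7| < 5·(ε/5) = ε.

δ = ε/5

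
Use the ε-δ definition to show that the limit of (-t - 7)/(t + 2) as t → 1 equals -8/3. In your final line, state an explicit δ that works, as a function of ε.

Let ε > 0 be given. We want δ > 0 with 0 < |t − 1| < δ ⇒ |(-t - 7)/(t + 2) + 8/3| < ε.
Combining over a common denominator, (-t - 7)/(t + 2) + 8/3 = [(-t - 7)·3 − (-8)·(t + 2)] / [3·(t + 2)] = 5(t − 1) / (3(t + 2)).
So |(-t - 7)/(t + 2) + 8/3| = 5|t − 1| / (3·|t + 2|).
Require δ ≤ 3/2, so |t + 2| ≥ |3| − |t − 1| > 3 − 3/2 = 3/2.
Hence |(-t - 7)/(t + 2) + 8/3| < 5|t − 1|/(3·(3/2)) = (10/9)|t − 1|, which is < ε once |t − 1| < (9/10)ε.
Take δ = min(3/2, (9/10)ε). Then 0 < |t − 1| < δ forces both bounds, so |(-t - 7)/(t + 2) + 8/3| < ε.

δ = min(3/2, (9/10)ε)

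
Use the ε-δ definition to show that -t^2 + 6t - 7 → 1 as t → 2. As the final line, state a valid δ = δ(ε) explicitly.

Let ε > 0 be given. We want δ > 0 such that 0 < |t − 2| < δ implies |(-t^2 + 6t - 7) − 1| < ε.
(-t^2 + 6t - 7) − 1 = -t^2 + 6t - 8 = (t − 2)(-t + 4).
So |(-t^2 + 6t - 7) − 1| = |t − 2|·|-t + 4|.
Assume first that |t − 2| < 1, so |t| < 3. Then |-t + 4| ≤ 3 + 4 = 7.
Hence |(-t^2 + 6t - 7) − 1| ≤ 7|t − 2| < ε provided |t − 2| < ε/7.
Choosing δ = min(1, ε/7) ensures both conditions, hence |(-t^2 + 6t - 7) − 1| < ε.

δ = min(1, ε/7)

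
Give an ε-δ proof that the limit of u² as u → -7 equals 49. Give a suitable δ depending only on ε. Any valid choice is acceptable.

δ = min(1, ε/15)

Let ε > 0. We seek δ > 0 with 0 < |u + 7| < δ ⇒ |u² − 49| < ε.
Factor: u² − 49 = (u + 7)(u - 7), so |u² − 49| = |u + 7|·|u - 7|.
Restrict δ ≤ 1. Then |u + 7| < 1 gives |u| < 8, so by the triangle inequality |u - 7| ≤ 8 + 7 = 15.
Hence |u² − 49| ≤ 15|u + 7|, which is < ε once |u + 7| < ε/15.
Take δ = min(1, ε/15). If 0 < |u + 7| < δ then both bounds hold and |u² − 49| ≤ 15|u + 7| < 15·(ε/15) = ε.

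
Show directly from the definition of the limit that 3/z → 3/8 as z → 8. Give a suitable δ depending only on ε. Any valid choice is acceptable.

Let ε > 0. We seek δ > 0 such that 0 < |z − 8| < δ implies |3/z − (3/8)| < ε.
|3/z − (3/8)| = 3·|8 − z|/(8·|z|) = 3|z − 8|/(8|z|).
Restrict δ ≤ 4. Then |z − 8| < 4 gives |z| > 4, so 8|z| > 32.
Then |3/z − (3/8)| < 3|z − 8|/32, which is < ε when |z − 8| < (32/3)ε.
Take δ = min(4, (32/3)ε). Then 0 < |z − 8| < δ gives both |z − 8| < 4 and |z − 8| < (32/3)ε, so |3/z − (3/8)| < ε.

δ = min(4, (32/3)ε)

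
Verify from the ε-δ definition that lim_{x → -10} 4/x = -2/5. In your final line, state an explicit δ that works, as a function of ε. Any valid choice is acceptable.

δ = min(5, (25/2)ε)

Suppose ε > 0. We seek δ > 0 such that 0 < |x + 10| < δ implies |4/x + 2/5| < ε.
|4/x + 2/5| = 4·|-10 − x|/(10·|x|) = 4|x + 10|/(10|x|).
Restrict δ ≤ 5. Then |x + 10| < 5 gives |x| > 5, so 10|x| > 50.
Then |4/x + 2/5| < 4|x + 10|/50, which is < ε when |x + 10| < (25/2)ε.
Take δ = min(5, (25/2)ε). Then 0 < |x + 10| < δ gives both |x + 10| < 5 and |x + 10| < (25/2)ε, so |4/x + 2/5| < ε.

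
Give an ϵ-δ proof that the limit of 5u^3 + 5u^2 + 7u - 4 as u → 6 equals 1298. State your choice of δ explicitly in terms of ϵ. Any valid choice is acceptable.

δ = min(1, ϵ/707)

Suppose ϵ > 0. We want δ > 0 such that 0 < |u − 6| < δ implies |(5u^3 + 5u^2 + 7u - 4) − 1298| < ϵ.
(5u^3 + 5u^2 + 7u - 4) − 1298 = 5u^3 + 5u^2 + 7u - 1302 = (u − 6)(5u^2 + 35u + 217).
So |(5u^3 + 5u^2 + 7u - 4) − 1298| = |u − 6|·|5u^2 + 35u + 217|.
Assume first that |u − 6| < 1, so |u| < 7. Then |5u^2 + 35u + 217| ≤ 5·7^2 + 35·7 + 217 = 707.
Hence |(5u^3 + 5u^2 + 7u - 4) − 1298| ≤ 707|u − 6| < ϵ provided |u − 6| < ϵ/707.
Choosing δ = min(1, ϵ/707) ensures both conditions, hence |(5u^3 + 5u^2 + 7u - 4) − 1298| < ϵ.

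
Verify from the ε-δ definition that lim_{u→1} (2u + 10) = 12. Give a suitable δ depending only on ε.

δ = ε/2

Fix ε > 0. We need δ > 0 so that 0 < |u − 1| < δ implies |(2u + 10) − 12| < ε.
Since (2u + 10) − 12 = 2(u − 1), we have |(2u + 10) − 12| = 2|u − 1|.
So 2|u − 1| < ε exactly when |u − 1| < ε/2.
Choosing δ = ε/2 gives |(2u + 10) − 12| = 2|u − 1| < ε whenever |u − 1| < δ.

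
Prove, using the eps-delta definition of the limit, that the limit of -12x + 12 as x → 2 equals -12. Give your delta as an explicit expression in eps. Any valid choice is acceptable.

delta = eps/12

Suppose eps > 0. We need delta > 0 so that 0 < |x − 2| < delta implies |(-12x + 12) + 12| < eps.
Since (-12x + 12) + 12 = -12(x − 2), we have |(-12x + 12) + 12| = 12|x − 2|.
So 12|x − 2| < eps exactly when |x − 2| < eps/12.
Choosing delta = eps/12 gives |(-12x + 12) + 12| = 12|x − 2| < eps whenever |x − 2| < delta.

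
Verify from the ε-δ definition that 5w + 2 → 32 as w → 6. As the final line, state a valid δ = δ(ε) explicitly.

δ = ε/5

Let ε > 0. We need δ > 0 so that 0 < |w − 6| < δ implies |(5w + 2) − 32| < ε.
Since (5w + 2) − 32 = 5(w − 6), we have |(5w + 2) − 32| = 5|w − 6|.
So 5|w − 6| < ε exactly when |w − 6| < ε/5.
Take δ = ε/5. If 0 < |w − 6| < δ then |(5w + 2) − 32| = 5|w − 6| < 5·(ε/5) = ε.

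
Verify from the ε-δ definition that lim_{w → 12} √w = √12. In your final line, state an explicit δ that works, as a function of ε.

δ = min(12, √12·ε)

Let ε > 0. We want δ > 0 such that 0 < |w − 12| < δ implies |√w − √12| < ε.
Multiplying by the conjugate, |√w − √12| = |w − 12|/(√w + √12).
Restrict δ ≤ 12 so that |w − 12| < 12 forces w > 0, and then √w + √12 > √12.
Hence |√w − √12| < |w − 12|/√12, which is < ε once |w − 12| < √12·ε.
Take δ = min(12, √12·ε). If 0 < |w − 12| < δ then w > 0 and |√w − √12| < |w − 12|/√12 < ε.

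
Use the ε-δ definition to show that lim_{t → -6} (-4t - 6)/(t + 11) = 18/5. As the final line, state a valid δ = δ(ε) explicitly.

Suppose ε > 0. We want δ > 0 with 0 < |t + 6| < δ ⇒ |(-4t - 6)/(t + 11) − (18/5)| < ε.
Combining over a common denominator, (-4t - 6)/(t + 11) − (18/5) = [(-4t - 6)·5 − 18·(t + 11)] / [5·(t + 11)] = -38(t + 6) / (5(t + 11)).
So |(-4t - 6)/(t + 11) − (18/5)| = 38|t + 6| / (5·|t + 11|).
Restrict δ ≤ 5/2. Then |t + 6| < 5/2 gives |t + 11| = |(t + 6) + 5| ≥ 5 − 5/2 = 5/2.
Hence |(-4t - 6)/(t + 11) − (18/5)| < 38|t + 6|/(5·(5/2)) = (76/25)|t + 6|, which is < ε once |t + 6| < (25/76)ε.
Take δ = min(5/2, (25/76)ε). Then 0 < |t + 6| < δ forces both bounds, so |(-4t - 6)/(t + 11) − (18/5)| < ε.

δ = min(5/2, (25/76)ε)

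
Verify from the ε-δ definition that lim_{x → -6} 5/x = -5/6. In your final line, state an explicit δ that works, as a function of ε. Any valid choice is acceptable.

δ = min(3, (18/5)ε)

Suppose ε > 0. We seek δ > 0 such that 0 < |x + 6| < δ implies |5/x + 5/6| < ε.
|5/x + 5/6| = 5·|-6 − x|/(6·|x|) = 5|x + 6|/(6|x|).
Restrict δ ≤ 3. Then |x + 6| < 3 gives |x| > 3, so 6|x| > 18.
Then |5/x + 5/6| < 5|x + 6|/18, which is < ε when |x + 6| < (18/5)ε.
Take δ = min(3, (18/5)ε). Then 0 < |x + 6| < δ gives both |x + 6| < 3 and |x + 6| < (18/5)ε, so |5/x + 5/6| < ε.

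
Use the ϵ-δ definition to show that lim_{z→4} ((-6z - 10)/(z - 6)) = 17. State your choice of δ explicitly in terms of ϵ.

δ = min(1, (1/23)ϵ)

Fix ϵ > 0. We want δ > 0 with 0 < |z − 4| < δ ⇒ |(-6z - 10)/(z - 6) − 17| < ϵ.
Combining over a common denominator, (-6z - 10)/(z - 6) − 17 = [(-6z - 10)·(-2) − (-34)·(z - 6)] / [(-2)·(z - 6)] = 46(z − 4) / ((-2)(z - 6)).
So |(-6z - 10)/(z - 6) − 17| = 46|z − 4| / (2·|z − 6|).
Require δ ≤ 1, so |z − 6| ≥ |-2| − |z − 4| > 2 − 1 = 1.
Hence |(-6z - 10)/(z - 6) − 17| < 46|z − 4|/(2·1) = 23|z − 4|, which is < ϵ once |z − 4| < (1/23)ϵ.
Take δ = min(1, (1/23)ϵ). Then 0 < |z − 4| < δ forces both bounds, so |(-6z - 10)/(z - 6) − 17| < ϵ.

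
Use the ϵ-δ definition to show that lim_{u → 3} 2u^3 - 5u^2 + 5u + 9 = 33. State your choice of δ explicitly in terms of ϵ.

δ = min(1, ϵ/44)

Let ϵ > 0. We want δ > 0 such that 0 < |u − 3| < δ implies |(2u^3 - 5u^2 + 5u + 9) − 33| < ϵ.
(2u^3 - 5u^2 + 5u + 9) − 33 = 2u^3 - 5u^2 + 5u - 24 = (u − 3)(2u^2 + u + 8).
So |(2u^3 - 5u^2 + 5u + 9) − 33| = |u − 3|·|2u^2 + u + 8|.
Assume first that |u − 3| < 1, so |u| < 4. Then |2u^2 + u + 8| ≤ 2·4^2 + 4 + 8 = 44.
Hence |(2u^3 - 5u^2 + 5u + 9) − 33| ≤ 44|u − 3| < ϵ provided |u − 3| < ϵ/44.
Choosing δ = min(1, ϵ/44) ensures both conditions, hence |(2u^3 - 5u^2 + 5u + 9) − 33| < ϵ.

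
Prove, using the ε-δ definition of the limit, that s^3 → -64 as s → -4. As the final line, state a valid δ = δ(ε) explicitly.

δ = min(1, ε/61)

Fix ε > 0. We seek δ > 0 with 0 < |s + 4| < δ ⇒ |s^3 + 64| < ε.
Factor: s^3 + 64 = (s + 4)(s^2 - 4s + 16), so |s^3 + 64| = |s + 4|·|s^2 - 4s + 16|.
Restrict δ ≤ 1. Then |s + 4| < 1 gives |s| < 5, so by the triangle inequality |s^2 - 4s + 16| ≤ 5^2 + 4·5 + 16 = 61.
Hence |s^3 + 64| ≤ 61|s + 4|, which is < ε once |s + 4| < ε/61.
Take δ = min(1, ε/61). If 0 < |s + 4| < δ then both bounds hold and |s^3 + 64| ≤ 61|s + 4| < 61·(ε/61) = ε.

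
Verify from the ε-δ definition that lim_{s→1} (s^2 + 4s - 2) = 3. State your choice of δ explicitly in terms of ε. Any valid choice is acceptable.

Let ε > 0 be given. We want δ > 0 such that 0 < |s − 1| < δ implies |(s^2 + 4s - 2) − 3| < ε.
(s^2 + 4s - 2) − 3 = s^2 + 4s - 5 = (s − 1)(s + 5).
So |(s^2 + 4s - 2) − 3| = |s − 1|·|s + 5|.
Assume first that |s − 1| < 1, so |s| < 2. Then |s + 5| ≤ 2 + 5 = 7.
Hence |(s^2 + 4s - 2) − 3| ≤ 7|s − 1| < ε provided |s − 1| < ε/7.
Choosing δ = min(1, ε/7) ensures both conditions, hence |(s^2 + 4s - 2) − 3| < ε.

δ = min(1, ε/7)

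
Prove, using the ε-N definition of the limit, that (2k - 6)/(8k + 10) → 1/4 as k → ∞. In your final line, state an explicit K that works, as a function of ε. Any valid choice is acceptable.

Let ε > 0. For k ≥ 1, |(2k - 6)/(8k + 10) − (1/4)| = |-68|/(8(8k + 10)) = 68/(8(8k + 10)).
Since 8k + 10 ≥ 8k for k ≥ 1, this is ≤ 68/(8·8k) = (17/16)/k.
So |(2k - 6)/(8k + 10) − (1/4)| < ε whenever k > (17/16)/ε.
Take K = (17/16)/ε. If k > K then |(2k - 6)/(8k + 10) − (1/4)| ≤ (17/16)/k < ε.

K = (17/16)/ε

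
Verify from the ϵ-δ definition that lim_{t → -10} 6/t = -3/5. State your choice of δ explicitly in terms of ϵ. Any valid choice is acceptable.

δ = min(5, (25/3)ϵ)

Fix ϵ > 0. We seek δ > 0 such that 0 < |t + 10| < δ implies |6/t + 3/5| < ϵ.
|6/t + 3/5| = 6·|-10 − t|/(10·|t|) = 6|t + 10|/(10|t|).
Restrict δ ≤ 5. Then |t + 10| < 5 gives |t| > 5, so 10|t| > 50.
Then |6/t + 3/5| < 6|t + 10|/50, which is < ϵ when |t + 10| < (25/3)ϵ.
Take δ = min(5, (25/3)ϵ). Then 0 < |t + 10| < δ gives both |t + 10| < 5 and |t + 10| < (25/3)ϵ, so |6/t + 3/5| < ϵ.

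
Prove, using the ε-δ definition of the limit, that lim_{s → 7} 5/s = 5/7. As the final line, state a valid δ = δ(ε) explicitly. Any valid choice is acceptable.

Let ε > 0. We seek δ > 0 such that 0 < |s − 7| < δ implies |5/s − (5/7)| < ε.
|5/s − (5/7)| = 5·|7 − s|/(7·|s|) = 5|s − 7|/(7|s|).
Restrict δ ≤ 7/2. Then |s − 7| < 7/2 gives |s| > 7/2, so 7|s| > 49/2.
Then |5/s − (5/7)| < 5|s − 7|/(49/2), which is < ε when |s − 7| < (49/10)ε.
Take δ = min(7/2, (49/10)ε). Then 0 < |s − 7| < δ gives both |s − 7| < 7/2 and |s − 7| < (49/10)ε, so |5/s − (5/7)| < ε.

δ = min(7/2, (49/10)ε)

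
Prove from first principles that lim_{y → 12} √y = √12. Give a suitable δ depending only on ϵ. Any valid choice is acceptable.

Suppose ϵ > 0. We want δ > 0 such that 0 < |y − 12| < δ implies |√y − √12| < ϵ.
Rationalise: √y − √12 = (y − 12)/(√y + √12), so |√y − √12| = |y − 12|/(√y + √12).
Restrict δ ≤ 12 so that |y − 12| < 12 forces y > 0, and then √y + √12 > √12.
Hence |√y − √12| < |y − 12|/√12, which is < ϵ once |y − 12| < √12·ϵ.
Take δ = min(12, √12·ϵ). If 0 < |y − 12| < δ then y > 0 and |√y − √12| < |y − 12|/√12 < ϵ.

δ = min(12, √12·ϵ)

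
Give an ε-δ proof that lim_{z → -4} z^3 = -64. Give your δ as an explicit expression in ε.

δ = min(1, ε/61)

Suppose ε > 0. We seek δ > 0 with 0 < |z + 4| < δ ⇒ |z^3 + 64| < ε.
Factor: z^3 + 64 = (z + 4)(z^2 - 4z + 16), so |z^3 + 64| = |z + 4|·|z^2 - 4z + 16|.
Restrict δ ≤ 1. Then |z + 4| < 1 gives |z| < 5, so by the triangle inequality |z^2 - 4z + 16| ≤ 5^2 + 4·5 + 16 = 61.
Hence |z^3 + 64| ≤ 61|z + 4|, which is < ε once |z + 4| < ε/61.
Take δ = min(1, ε/61). If 0 < |z + 4| < δ then both bounds hold and |z^3 + 64| ≤ 61|z + 4| < 61·(ε/61) = ε.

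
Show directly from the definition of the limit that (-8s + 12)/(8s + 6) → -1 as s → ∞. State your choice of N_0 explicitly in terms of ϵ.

N_0 = (9/4)/ϵ

Fix ϵ > 0. We seek N_0 > 0 such that s > N_0 implies |(-8s + 12)/(8s + 6) + 1| < ϵ.
(-8s + 12)/(8s + 6) + 1 = (8(-8s + 12) − (-8)(8s + 6)) / (8(8s + 6)) = 144/(8(8s + 6)).
For s > 0 we have 8s + 6 > 8s, so |(-8s + 12)/(8s + 6) + 1| = 144/(8(8s + 6)) < 144/(8·8s) = (9/4)/s.
Thus |(-8s + 12)/(8s + 6) + 1| < ϵ whenever s > (9/4)/ϵ.
Take N_0 = (9/4)/ϵ. If s > N_0 then |(-8s + 12)/(8s + 6) + 1| < (9/4)/s < ϵ.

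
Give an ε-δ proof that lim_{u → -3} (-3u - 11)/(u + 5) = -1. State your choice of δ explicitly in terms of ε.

δ = min(1, (1/2)ε)

Let ε > 0 be given. We want δ > 0 with 0 < |u + 3| < δ ⇒ |(-3u - 11)/(u + 5) + 1| < ε.
Combining over a common denominator, (-3u - 11)/(u + 5) + 1 = [(-3u - 11)·2 − (-2)·(u + 5)] / [2·(u + 5)] = -4(u + 3) / (2(u + 5)).
So |(-3u - 11)/(u + 5) + 1| = 4|u + 3| / (2·|u + 5|).
Restrict δ ≤ 1. Then |u + 3| < 1 gives |u + 5| = |(u + 3) + 2| ≥ 2 − 1 = 1.
Hence |(-3u - 11)/(u + 5) + 1| < 4|u + 3|/(2·1) = 2|u + 3|, which is < ε once |u + 3| < (1/2)ε.
Take δ = min(1, (1/2)ε). Then 0 < |u + 3| < δ forces both bounds, so |(-3u - 11)/(u + 5) + 1| < ε.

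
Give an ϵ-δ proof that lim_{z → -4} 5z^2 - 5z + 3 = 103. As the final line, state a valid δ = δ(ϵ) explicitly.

Let ϵ > 0 be given. We want δ > 0 such that 0 < |z + 4| < δ implies |(5z^2 - 5z + 3) − 103| < ϵ.
(5z^2 - 5z + 3) − 103 = 5z^2 - 5z - 100 = (z + 4)(5z - 25).
So |(5z^2 - 5z + 3) − 103| = |z + 4|·|5z - 25|.
Require δ ≤ 1. Then |z + 4| < 1 gives |z| < 5, and by the triangle inequality |5z - 25| ≤ 5·5 + 25 = 50.
Hence |(5z^2 - 5z + 3) − 103| ≤ 50|z + 4| < ϵ provided |z + 4| < ϵ/50.
Take δ = min(1, ϵ/50). Then 0 < |z + 4| < δ gives both |z + 4| < 1 and |z + 4| < ϵ/50, so |(5z^2 - 5z + 3) − 103| < ϵ.

δ = min(1, ϵ/50)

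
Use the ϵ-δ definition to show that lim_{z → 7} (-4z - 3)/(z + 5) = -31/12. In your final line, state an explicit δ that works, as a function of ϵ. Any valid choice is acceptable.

δ = min(6, (72/17)ϵ)

Fix ϵ > 0. We want δ > 0 with 0 < |z − 7| < δ ⇒ |(-4z - 3)/(z + 5) + 31/12| < ϵ.
Combining over a common denominator, (-4z - 3)/(z + 5) + 31/12 = [(-4z - 3)·12 − (-31)·(z + 5)] / [12·(z + 5)] = -17(z − 7) / (12(z + 5)).
So |(-4z - 3)/(z + 5) + 31/12| = 17|z − 7| / (12·|z + 5|).
Require δ ≤ 6, so |z + 5| ≥ |12| − |z − 7| > 12 − 6 = 6.
Hence |(-4z - 3)/(z + 5) + 31/12| < 17|z − 7|/(12·6) = (17/72)|z − 7|, which is < ϵ once |z − 7| < (72/17)ϵ.
Take δ = min(6, (72/17)ϵ). Then 0 < |z − 7| < δ forces both bounds, so |(-4z - 3)/(z + 5) + 31/12| < ϵ.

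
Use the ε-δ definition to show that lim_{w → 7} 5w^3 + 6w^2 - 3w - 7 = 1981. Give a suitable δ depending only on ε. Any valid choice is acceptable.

Fix ε > 0. We want δ > 0 such that 0 < |w − 7| < δ implies |(5w^3 + 6w^2 - 3w - 7) − 1981| < ε.
(5w^3 + 6w^2 - 3w - 7) − 1981 = 5w^3 + 6w^2 - 3w - 1988 = (w − 7)(5w^2 + 41w + 284).
So |(5w^3 + 6w^2 - 3w - 7) − 1981| = |w − 7|·|5w^2 + 41w + 284|.
Require δ ≤ 2. Then |w − 7| < 2 gives |w| < 9, and by the triangle inequality |5w^2 + 41w + 284| ≤ 5·9^2 + 41·9 + 284 = 1058.
Hence |(5w^3 + 6w^2 - 3w - 7) − 1981| ≤ 1058|w − 7| < ε provided |w − 7| < ε/1058.
Choosing δ = min(2, ε/1058) ensures both conditions, hence |(5w^3 + 6w^2 - 3w - 7) − 1981| < ε.

δ = min(2, ε/1058)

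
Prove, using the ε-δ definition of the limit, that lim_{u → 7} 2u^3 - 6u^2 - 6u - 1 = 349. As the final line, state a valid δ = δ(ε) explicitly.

δ = min(2, ε/284)

Fix ε > 0. We want δ > 0 such that 0 < |u − 7| < δ implies |(2u^3 - 6u^2 - 6u - 1) − 349| < ε.
(2u^3 - 6u^2 - 6u - 1) − 349 = 2u^3 - 6u^2 - 6u - 350 = (u − 7)(2u^2 + 8u + 50).
So |(2u^3 - 6u^2 - 6u - 1) − 349| = |u − 7|·|2u^2 + 8u + 50|.
Require δ ≤ 2. Then |u − 7| < 2 gives |u| < 9, and by the triangle inequality |2u^2 + 8u + 50| ≤ 2·9^2 + 8·9 + 50 = 284.
Hence |(2u^3 - 6u^2 - 6u - 1) − 349| ≤ 284|u − 7| < ε provided |u − 7| < ε/284.
Choosing δ = min(2, ε/284) ensures both conditions, hence |(2u^3 - 6u^2 - 6u - 1) − 349| < ε.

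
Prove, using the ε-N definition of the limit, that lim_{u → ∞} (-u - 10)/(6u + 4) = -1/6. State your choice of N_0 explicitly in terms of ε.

N_0 = (14/9)/ε

Let ε > 0. We seek N_0 > 0 such that u > N_0 implies |(-u - 10)/(6u + 4) + 1/6| < ε.
(-u - 10)/(6u + 4) + 1/6 = (6(-u - 10) − (-1)(6u + 4)) / (6(6u + 4)) = -56/(6(6u + 4)).
For u > 0 we have 6u + 4 > 6u, so |(-u - 10)/(6u + 4) + 1/6| = 56/(6(6u + 4)) < 56/(6·6u) = (14/9)/u.
Thus |(-u - 10)/(6u + 4) + 1/6| < ε whenever u > (14/9)/ε.
Take N_0 = (14/9)/ε. If u > N_0 then |(-u - 10)/(6u + 4) + 1/6| < (14/9)/u < ε.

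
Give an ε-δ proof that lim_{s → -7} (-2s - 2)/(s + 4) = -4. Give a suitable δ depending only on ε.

δ = min(3/2, (3/4)ε)

Let ε > 0. We want δ > 0 with 0 < |s + 7| < δ ⇒ |(-2s - 2)/(s + 4) + 4| < ε.
Combining over a common denominator, (-2s - 2)/(s + 4) + 4 = [(-2s - 2)·(-3) − 12·(s + 4)] / [(-3)·(s + 4)] = -6(s + 7) / ((-3)(s + 4)).
So |(-2s - 2)/(s + 4) + 4| = 6|s + 7| / (3·|s + 4|).
Restrict δ ≤ 3/2. Then |s + 7| < 3/2 gives |s + 4| = |(s + 7) + (-3)| ≥ 3 − 3/2 = 3/2.
Hence |(-2s - 2)/(s + 4) + 4| < 6|s + 7|/(3·(3/2)) = (4/3)|s + 7|, which is < ε once |s + 7| < (3/4)ε.
Take δ = min(3/2, (3/4)ε). Then 0 < |s + 7| < δ forces both bounds, so |(-2s - 2)/(s + 4) + 4| < ε.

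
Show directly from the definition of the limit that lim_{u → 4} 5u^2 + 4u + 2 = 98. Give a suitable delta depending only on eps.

delta = min(1, eps/49)

Let eps > 0. We want delta > 0 such that 0 < |u − 4| < delta implies |(5u^2 + 4u + 2) − 98| < eps.
(5u^2 + 4u + 2) − 98 = 5u^2 + 4u - 96 = (u − 4)(5u + 24).
So |(5u^2 + 4u + 2) − 98| = |u − 4|·|5u + 24|.
Assume first that |u − 4| < 1, so |u| < 5. Then |5u + 24| ≤ 5·5 + 24 = 49.
Hence |(5u^2 + 4u + 2) − 98| ≤ 49|u − 4| < eps provided |u − 4| < eps/49.
Take delta = min(1, eps/49). Then 0 < |u − 4| < delta gives both |u − 4| < 1 and |u − 4| < eps/49, so |(5u^2 + 4u + 2) − 98| < eps.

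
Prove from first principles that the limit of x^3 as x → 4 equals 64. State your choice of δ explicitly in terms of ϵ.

δ = min(1, ϵ/61)

Let ϵ > 0. We seek δ > 0 with 0 < |x − 4| < δ ⇒ |x^3 − 64| < ϵ.
Factor: x^3 − 64 = (x − 4)(x^2 + 4x + 16), so |x^3 − 64| = |x − 4|·|x^2 + 4x + 16|.
Impose δ ≤ 1 so that |x| < 5; then |x^2 + 4x + 16| ≤ 61.
Hence |x^3 − 64| ≤ 61|x − 4|, which is < ϵ once |x − 4| < ϵ/61.
Take δ = min(1, ϵ/61). If 0 < |x − 4| < δ then both bounds hold and |x^3 − 64| ≤ 61|x − 4| < 61·(ϵ/61) = ϵ.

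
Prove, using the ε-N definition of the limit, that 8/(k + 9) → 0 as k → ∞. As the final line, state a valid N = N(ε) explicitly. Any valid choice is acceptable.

Suppose ε > 0. For k ≥ 1, |8/(k + 9) − 0| = 8/(k + 9) ≤ 8/k.
We need 8/k < ε, i.e. k > 8/ε.
Take N = 8/ε. If k > N then |8/(k + 9)| ≤ 8/k < ε.

N = 8/ε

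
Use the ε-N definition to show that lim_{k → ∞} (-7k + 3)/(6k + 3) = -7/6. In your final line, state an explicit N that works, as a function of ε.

N = (13/12)/ε

Fix ε > 0. For k ≥ 1, |(-7k + 3)/(6k + 3) + 7/6| = |39|/(6(6k + 3)) = 39/(6(6k + 3)).
Since 6k + 3 ≥ 6k for k ≥ 1, this is ≤ 39/(6·6k) = (13/12)/k.
So |(-7k + 3)/(6k + 3) + 7/6| < ε whenever k > (13/12)/ε.
Take N = (13/12)/ε. If k > N then |(-7k + 3)/(6k + 3) + 7/6| ≤ (13/12)/k < ε.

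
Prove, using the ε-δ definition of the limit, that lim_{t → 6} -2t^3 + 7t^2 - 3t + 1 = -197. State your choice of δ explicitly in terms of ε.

Suppose ε > 0. We want δ > 0 such that 0 < |t − 6| < δ implies |(-2t^3 + 7t^2 - 3t + 1) + 197| < ε.
(-2t^3 + 7t^2 - 3t + 1) + 197 = -2t^3 + 7t^2 - 3t + 198 = (t − 6)(-2t^2 - 5t - 33).
So |(-2t^3 + 7t^2 - 3t + 1) + 197| = |t − 6|·|-2t^2 - 5t - 33|.
Require δ ≤ 2. Then |t − 6| < 2 gives |t| < 8, and by the triangle inequality |-2t^2 - 5t - 33| ≤ 2·8^2 + 5·8 + 33 = 201.
Hence |(-2t^3 + 7t^2 - 3t + 1) + 197| ≤ 201|t − 6| < ε provided |t − 6| < ε/201.
Take δ = min(2, ε/201). Then 0 < |t − 6| < δ gives both |t − 6| < 2 and |t − 6| < ε/201, so |(-2t^3 + 7t^2 - 3t + 1) + 197| < ε.

δ = min(2, ε/201)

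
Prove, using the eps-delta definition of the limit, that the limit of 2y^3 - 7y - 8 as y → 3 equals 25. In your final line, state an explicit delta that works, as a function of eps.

delta = min(2, eps/91)

Suppose eps > 0. We want delta > 0 such that 0 < |y − 3| < delta implies |(2y^3 - 7y - 8) − 25| < eps.
(2y^3 - 7y - 8) − 25 = 2y^3 - 7y - 33 = (y − 3)(2y^2 + 6y + 11).
So |(2y^3 - 7y - 8) − 25| = |y − 3|·|2y^2 + 6y + 11|.
Assume first that |y − 3| < 2, so |y| < 5. Then |2y^2 + 6y + 11| ≤ 2·5^2 + 6·5 + 11 = 91.
Hence |(2y^3 - 7y - 8) − 25| ≤ 91|y − 3| < eps provided |y − 3| < eps/91.
Take delta = min(2, eps/91). Then 0 < |y − 3| < delta gives both |y − 3| < 2 and |y − 3| < eps/91, so |(2y^3 - 7y - 8) − 25| < eps.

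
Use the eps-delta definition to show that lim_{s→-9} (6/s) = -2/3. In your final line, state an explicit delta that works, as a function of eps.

Let eps > 0. We seek delta > 0 such that 0 < |s + 9| < delta implies |6/s + 2/3| < eps.
|6/s + 2/3| = 6·|-9 − s|/(9·|s|) = 6|s + 9|/(9|s|).
Require delta ≤ 9/2 so that |s| > 9 − 9/2 = 9/2, hence 9|s| > 81/2.
Then |6/s + 2/3| < 6|s + 9|/(81/2), which is < eps when |s + 9| < (27/4)eps.
Take delta = min(9/2, (27/4)eps). Then 0 < |s + 9| < delta gives both |s + 9| < 9/2 and |s + 9| < (27/4)eps, so |6/s + 2/3| < eps.

delta = min(9/2, (27/4)eps)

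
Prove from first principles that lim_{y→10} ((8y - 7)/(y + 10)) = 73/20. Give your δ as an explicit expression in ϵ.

Suppose ϵ > 0. We want δ > 0 with 0 < |y − 10| < δ ⇒ |(8y - 7)/(y + 10) − (73/20)| < ϵ.
Combining over a common denominator, (8y - 7)/(y + 10) − (73/20) = [(8y - 7)·20 − 73·(y + 10)] / [20·(y + 10)] = 87(y − 10) / (20(y + 10)).
So |(8y - 7)/(y + 10) − (73/20)| = 87|y − 10| / (20·|y + 10|).
Require δ ≤ 10, so |y + 10| ≥ |20| − |y − 10| > 20 − 10 = 10.
Hence |(8y - 7)/(y + 10) − (73/20)| < 87|y − 10|/(20·10) = (87/200)|y − 10|, which is < ϵ once |y − 10| < (200/87)ϵ.
Take δ = min(10, (200/87)ϵ). Then 0 < |y − 10| < δ forces both bounds, so |(8y - 7)/(y + 10) − (73/20)| < ϵ.

δ = min(10, (200/87)ϵ)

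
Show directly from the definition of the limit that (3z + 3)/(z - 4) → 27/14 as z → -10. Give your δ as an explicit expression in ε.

δ = min(7, (98/15)ε)

Fix ε > 0. We want δ > 0 with 0 < |z + 10| < δ ⇒ |(3z + 3)/(z - 4) − (27/14)| < ε.
Combining over a common denominator, (3z + 3)/(z - 4) − (27/14) = [(3z + 3)·(-14) − (-27)·(z - 4)] / [(-14)·(z - 4)] = -15(z + 10) / ((-14)(z - 4)).
So |(3z + 3)/(z - 4) − (27/14)| = 15|z + 10| / (14·|z − 4|).
Require δ ≤ 7, so |z − 4| ≥ |-14| − |z + 10| > 14 − 7 = 7.
Hence |(3z + 3)/(z - 4) − (27/14)| < 15|z + 10|/(14·7) = (15/98)|z + 10|, which is < ε once |z + 10| < (98/15)ε.
Take δ = min(7, (98/15)ε). Then 0 < |z + 10| < δ forces both bounds, so |(3z + 3)/(z - 4) − (27/14)| < ε.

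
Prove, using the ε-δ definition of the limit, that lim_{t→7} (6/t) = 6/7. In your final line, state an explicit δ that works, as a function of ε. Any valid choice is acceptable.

Fix ε > 0. We seek δ > 0 such that 0 < |t − 7| < δ implies |6/t − (6/7)| < ε.
|6/t − (6/7)| = 6·|7 − t|/(7·|t|) = 6|t − 7|/(7|t|).
Require δ ≤ 7/2 so that |t| > 7 − 7/2 = 7/2, hence 7|t| > 49/2.
Then |6/t − (6/7)| < 6|t − 7|/(49/2), which is < ε when |t − 7| < (49/12)ε.
Take δ = min(7/2, (49/12)ε). Then 0 < |t − 7| < δ gives both |t − 7| < 7/2 and |t − 7| < (49/12)ε, so |6/t − (6/7)| < ε.

δ = min(7/2, (49/12)ε)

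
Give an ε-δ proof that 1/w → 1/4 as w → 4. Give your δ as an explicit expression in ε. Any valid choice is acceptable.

Suppose ε > 0. We seek δ > 0 such that 0 < |w − 4| < δ implies |1/w − (1/4)| < ε.
|1/w − (1/4)| = |4 − w|/(4·|w|) = |w − 4|/(4|w|).
Require δ ≤ 2 so that |w| > 4 − 2 = 2, hence 4|w| > 8.
Then |1/w − (1/4)| < |w − 4|/8, which is < ε when |w − 4| < 8ε.
Take δ = min(2, 8ε). Then 0 < |w − 4| < δ gives both |w − 4| < 2 and |w − 4| < 8ε, so |1/w − (1/4)| < ε.

δ = min(2, 8ε)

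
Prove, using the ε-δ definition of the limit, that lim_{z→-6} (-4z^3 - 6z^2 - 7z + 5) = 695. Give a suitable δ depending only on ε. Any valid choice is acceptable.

δ = min(1, ε/437)

Suppose ε > 0. We want δ > 0 such that 0 < |z + 6| < δ implies |(-4z^3 - 6z^2 - 7z + 5) − 695| < ε.
(-4z^3 - 6z^2 - 7z + 5) − 695 = -4z^3 - 6z^2 - 7z - 690 = (z + 6)(-4z^2 + 18z - 115).
So |(-4z^3 - 6z^2 - 7z + 5) − 695| = |z + 6|·|-4z^2 + 18z - 115|.
Require δ ≤ 1. Then |z + 6| < 1 gives |z| < 7, and by the triangle inequality |-4z^2 + 18z - 115| ≤ 4·7^2 + 18·7 + 115 = 437.
Hence |(-4z^3 - 6z^2 - 7z + 5) − 695| ≤ 437|z + 6| < ε provided |z + 6| < ε/437.
Choosing δ = min(1, ε/437) ensures both conditions, hence |(-4z^3 - 6z^2 - 7z + 5) − 695| < ε.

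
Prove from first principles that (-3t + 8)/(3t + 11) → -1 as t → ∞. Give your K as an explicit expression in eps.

K = (19/3)/eps

Fix eps > 0. We seek K > 0 such that t > K implies |(-3t + 8)/(3t + 11) + 1| < eps.
(-3t + 8)/(3t + 11) + 1 = (3(-3t + 8) − (-3)(3t + 11)) / (3(3t + 11)) = 57/(3(3t + 11)).
For t > 0 we have 3t + 11 > 3t, so |(-3t + 8)/(3t + 11) + 1| = 57/(3(3t + 11)) < 57/(3·3t) = (19/3)/t.
Thus |(-3t + 8)/(3t + 11) + 1| < eps whenever t > (19/3)/eps.
Take K = (19/3)/eps. If t > K then |(-3t + 8)/(3t + 11) + 1| < (19/3)/t < eps.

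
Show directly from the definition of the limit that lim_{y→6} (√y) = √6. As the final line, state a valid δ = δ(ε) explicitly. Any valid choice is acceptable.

Let ε > 0 be given. We want δ > 0 such that 0 < |y − 6| < δ implies |√y − √6| < ε.
Multiplying by the conjugate, |√y − √6| = |y − 6|/(√y + √6).
Restrict δ ≤ 6 so that |y − 6| < 6 forces y > 0, and then √y + √6 > √6.
Hence |√y − √6| < |y − 6|/√6, which is < ε once |y − 6| < √6·ε.
Take δ = min(6, √6·ε). If 0 < |y − 6| < δ then y > 0 and |√y − √6| < |y − 6|/√6 < ε.

δ = min(6, √6·ε)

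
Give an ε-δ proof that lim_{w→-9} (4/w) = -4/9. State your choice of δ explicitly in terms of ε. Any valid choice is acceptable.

Fix ε > 0. We seek δ > 0 such that 0 < |w + 9| < δ implies |4/w + 4/9| < ε.
|4/w + 4/9| = 4·|-9 − w|/(9·|w|) = 4|w + 9|/(9|w|).
Require δ ≤ 9/2 so that |w| > 9 − 9/2 = 9/2, hence 9|w| > 81/2.
Then |4/w + 4/9| < 4|w + 9|/(81/2), which is < ε when |w + 9| < (81/8)ε.
Take δ = min(9/2, (81/8)ε). Then 0 < |w + 9| < δ gives both |w + 9| < 9/2 and |w + 9| < (81/8)ε, so |4/w + 4/9| < ε.

δ = min(9/2, (81/8)ε)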